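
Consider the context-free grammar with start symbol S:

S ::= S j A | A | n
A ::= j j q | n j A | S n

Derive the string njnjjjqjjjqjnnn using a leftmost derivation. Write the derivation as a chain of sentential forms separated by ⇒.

S ⇒ SjA ⇒ AjA ⇒ njAjA ⇒ njnjAjA ⇒ njnjjjqjA ⇒ njnjjjqjSn ⇒ njnjjjqjSjAn ⇒ njnjjjqjAjAn ⇒ njnjjjqjjjqjAn ⇒ njnjjjqjjjqjSnn ⇒ njnjjjqjjjqjnnn

S ⇒ SjA   [S ::= S j A]
SjA ⇒ AjA   [S ::= A]
AjA ⇒ njAjA   [A ::= n j A]
njAjA ⇒ njnjAjA   [A ::= n j A]
njnjAjA ⇒ njnjjjqjA   [A ::= j j q]
njnjjjqjA ⇒ njnjjjqjSn   [A ::= S n]
njnjjjqjSn ⇒ njnjjjqjSjAn   [S ::= S j A]
njnjjjqjSjAn ⇒ njnjjjqjAjAn   [S ::= A]
njnjjjqjAjAn ⇒ njnjjjqjjjqjAn   [A ::= j j q]
njnjjjqjjjqjAn ⇒ njnjjjqjjjqjSnn   [A ::= S n]
njnjjjqjjjqjSnn ⇒ njnjjjqjjjqjnnn   [S ::= n]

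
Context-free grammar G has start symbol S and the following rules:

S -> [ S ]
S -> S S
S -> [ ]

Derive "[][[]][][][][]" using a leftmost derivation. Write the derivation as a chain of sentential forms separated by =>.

S => SS => SSS => SSSS => SSSSS => []SSSS => [][S]SSS => [][[]]SSS => [][[]]SSSS => [][[]][]SSS => [][[]][][]SS => [][[]][][][]S => [][[]][][][][]

S => SS   [S -> S S]
SS => SSS   [S -> S S]
SSS => SSSS   [S -> S S]
SSSS => SSSSS   [S -> S S]
SSSSS => []SSSS   [S -> [ ]]
[]SSSS => [][S]SSS   [S -> [ S ]]
[][S]SSS => [][[]]SSS   [S -> [ ]]
[][[]]SSS => [][[]]SSSS   [S -> S S]
[][[]]SSSS => [][[]][]SSS   [S -> [ ]]
[][[]][]SSS => [][[]][][]SS   [S -> [ ]]
[][[]][][]SS => [][[]][][][]S   [S -> [ ]]
[][[]][][][]S => [][[]][][][][]   [S -> [ ]]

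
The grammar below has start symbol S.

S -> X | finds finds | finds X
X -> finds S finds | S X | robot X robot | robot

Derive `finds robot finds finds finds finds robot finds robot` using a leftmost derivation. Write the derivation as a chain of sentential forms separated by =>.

S => finds X   [S -> finds X]
finds X => finds robot X robot   [X -> robot X robot]
finds robot X robot => finds robot finds S finds robot   [X -> finds S finds]
finds robot finds S finds robot => finds robot finds finds X finds robot   [S -> finds X]
finds robot finds finds X finds robot => finds robot finds finds S X finds robot   [X -> S X]
finds robot finds finds S X finds robot => finds robot finds finds finds finds X finds robot   [S -> finds finds]
finds robot finds finds finds finds X finds robot => finds robot finds finds finds finds robot finds robot   [X -> robot]

S => finds X => finds robot X robot => finds robot finds S finds robot => finds robot finds finds X finds robot => finds robot finds finds S X finds robot => finds robot finds finds finds finds X finds robot => finds robot finds finds finds finds robot finds robot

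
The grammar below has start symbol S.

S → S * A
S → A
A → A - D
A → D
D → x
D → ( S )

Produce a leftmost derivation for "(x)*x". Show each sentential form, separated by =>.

S => S*A => A*A => D*A => (S)*A => (A)*A => (D)*A => (x)*A => (x)*D => (x)*x

S => S*A   [S → S * A]
S*A => A*A   [S → A]
A*A => D*A   [A → D]
D*A => (S)*A   [D → ( S )]
(S)*A => (A)*A   [S → A]
(A)*A => (D)*A   [A → D]
(D)*A => (x)*A   [D → x]
(x)*A => (x)*D   [A → D]
(x)*D => (x)*x   [D → x]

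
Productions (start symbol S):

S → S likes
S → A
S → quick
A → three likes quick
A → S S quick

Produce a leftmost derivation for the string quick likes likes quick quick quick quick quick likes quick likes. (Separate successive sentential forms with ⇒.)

S ⇒ S likes ⇒ A likes ⇒ S S quick likes ⇒ A S quick likes ⇒ S S quick S quick likes ⇒ A S quick S quick likes ⇒ S S quick S quick S quick likes ⇒ S likes S quick S quick S quick likes ⇒ S likes likes S quick S quick S quick likes ⇒ quick likes likes S quick S quick S quick likes ⇒ quick likes likes quick quick S quick S quick likes ⇒ quick likes likes quick quick quick quick S quick likes ⇒ quick likes likes quick quick quick quick S likes quick likes ⇒ quick likes likes quick quick quick quick quick likes quick likes

S ⇒ S likes   [S → S likes]
S likes ⇒ A likes   [S → A]
A likes ⇒ S S quick likes   [A → S S quick]
S S quick likes ⇒ A S quick likes   [S → A]
A S quick likes ⇒ S S quick S quick likes   [A → S S quick]
S S quick S quick likes ⇒ A S quick S quick likes   [S → A]
A S quick S quick likes ⇒ S S quick S quick S quick likes   [A → S S quick]
S S quick S quick S quick likes ⇒ S likes S quick S quick S quick likes   [S → S likes]
S likes S quick S quick S quick likes ⇒ S likes likes S quick S quick S quick likes   [S → S likes]
S likes likes S quick S quick S quick likes ⇒ quick likes likes S quick S quick S quick likes   [S → quick]
quick likes likes S quick S quick S quick likes ⇒ quick likes likes quick quick S quick S quick likes   [S → quick]
quick likes likes quick quick S quick S quick likes ⇒ quick likes likes quick quick quick quick S quick likes   [S → quick]
quick likes likes quick quick quick quick S quick likes ⇒ quick likes likes quick quick quick quick S likes quick likes   [S → S likes]
quick likes likes quick quick quick quick S likes quick likes ⇒ quick likes likes quick quick quick quick quick likes quick likes   [S → quick]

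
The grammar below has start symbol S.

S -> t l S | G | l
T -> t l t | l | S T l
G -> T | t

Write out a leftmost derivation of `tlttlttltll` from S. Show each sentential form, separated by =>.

S => tlS   [S -> t l S]
tlS => tlG   [S -> G]
tlG => tlT   [G -> T]
tlT => tlSTl   [T -> S T l]
tlSTl => tlGTl   [S -> G]
tlGTl => tltTl   [G -> t]
tltTl => tltSTll   [T -> S T l]
tltSTll => tlttlSTll   [S -> t l S]
tlttlSTll => tlttlGTll   [S -> G]
tlttlGTll => tlttltTll   [G -> t]
tlttltTll => tlttlttltll   [T -> t l t]

S => tlS => tlG => tlT => tlSTl => tlGTl => tltTl => tltSTll => tlttlSTll => tlttlGTll => tlttltTll => tlttlttltll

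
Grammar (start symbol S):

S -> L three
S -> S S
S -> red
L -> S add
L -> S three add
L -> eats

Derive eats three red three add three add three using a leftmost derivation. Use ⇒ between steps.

S ⇒ L three ⇒ S add three ⇒ L three add three ⇒ S three add three add three ⇒ S S three add three add three ⇒ L three S three add three add three ⇒ eats three S three add three add three ⇒ eats three red three add three add three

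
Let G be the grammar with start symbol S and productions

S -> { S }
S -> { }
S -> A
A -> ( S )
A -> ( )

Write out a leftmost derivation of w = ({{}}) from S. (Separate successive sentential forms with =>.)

S=>A=>(S)=>({S})=>({{}})

S => A   [S -> A]
A => (S)   [A -> ( S )]
(S) => ({S})   [S -> { S }]
({S}) => ({{}})   [S -> { }]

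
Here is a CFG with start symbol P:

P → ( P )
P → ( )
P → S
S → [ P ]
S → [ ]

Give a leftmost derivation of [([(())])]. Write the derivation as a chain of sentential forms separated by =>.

P => S   [P → S]
S => [P]   [S → [ P ]]
[P] => [(P)]   [P → ( P )]
[(P)] => [(S)]   [P → S]
[(S)] => [([P])]   [S → [ P ]]
[([P])] => [([(P)])]   [P → ( P )]
[([(P)])] => [([(())])]   [P → ( )]

P=>S=>[P]=>[(P)]=>[(S)]=>[([P])]=>[([(P)])]=>[([(())])]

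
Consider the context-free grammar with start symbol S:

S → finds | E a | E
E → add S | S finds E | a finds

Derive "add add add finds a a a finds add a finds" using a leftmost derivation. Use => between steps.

S => E   [S → E]
E => S finds E   [E → S finds E]
S finds E => E a finds E   [S → E a]
E a finds E => add S a finds E   [E → add S]
add S a finds E => add E a a finds E   [S → E a]
add E a a finds E => add add S a a finds E   [E → add S]
add add S a a finds E => add add E a a a finds E   [S → E a]
add add E a a a finds E => add add add S a a a finds E   [E → add S]
add add add S a a a finds E => add add add finds a a a finds E   [S → finds]
add add add finds a a a finds E => add add add finds a a a finds add S   [E → add S]
add add add finds a a a finds add S => add add add finds a a a finds add E   [S → E]
add add add finds a a a finds add E => add add add finds a a a finds add a finds   [E → a finds]

S => E => S finds E => E a finds E => add S a finds E => add E a a finds E => add add S a a finds E => add add E a a a finds E => add add add S a a a finds E => add add add finds a a a finds E => add add add finds a a a finds add S => add add add finds a a a finds add E => add add add finds a a a finds add a finds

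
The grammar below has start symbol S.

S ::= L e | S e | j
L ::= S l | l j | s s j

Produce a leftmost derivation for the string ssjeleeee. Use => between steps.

S=>Se=>See=>Seee=>Leeee=>Sleeee=>Leleeee=>ssjeleeee

S => Se   [S ::= S e]
Se => See   [S ::= S e]
See => Seee   [S ::= S e]
Seee => Leeee   [S ::= L e]
Leeee => Sleeee   [L ::= S l]
Sleeee => Leleeee   [S ::= L e]
Leleeee => ssjeleeee   [L ::= s s j]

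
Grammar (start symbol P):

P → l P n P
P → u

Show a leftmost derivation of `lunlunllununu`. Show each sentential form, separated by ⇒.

P ⇒ lPnP   [P → l P n P]
lPnP ⇒ lunP   [P → u]
lunP ⇒ lunlPnP   [P → l P n P]
lunlPnP ⇒ lunlunP   [P → u]
lunlunP ⇒ lunlunlPnP   [P → l P n P]
lunlunlPnP ⇒ lunlunllPnPnP   [P → l P n P]
lunlunllPnPnP ⇒ lunlunllunPnP   [P → u]
lunlunllunPnP ⇒ lunlunllununP   [P → u]
lunlunllununP ⇒ lunlunllununu   [P → u]

P⇒lPnP⇒lunP⇒lunlPnP⇒lunlunP⇒lunlunlPnP⇒lunlunllPnPnP⇒lunlunllunPnP⇒lunlunllununP⇒lunlunllununu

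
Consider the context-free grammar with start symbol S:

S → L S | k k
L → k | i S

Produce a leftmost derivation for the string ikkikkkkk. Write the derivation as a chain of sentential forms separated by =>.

S => LS => iSS => ikkS => ikkLS => ikkiSS => ikkikkS => ikkikkLS => ikkikkkS => ikkikkkkk

S => LS   [S → L S]
LS => iSS   [L → i S]
iSS => ikkS   [S → k k]
ikkS => ikkLS   [S → L S]
ikkLS => ikkiSS   [L → i S]
ikkiSS => ikkikkS   [S → k k]
ikkikkS => ikkikkLS   [S → L S]
ikkikkLS => ikkikkkS   [L → k]
ikkikkkS => ikkikkkkk   [S → k k]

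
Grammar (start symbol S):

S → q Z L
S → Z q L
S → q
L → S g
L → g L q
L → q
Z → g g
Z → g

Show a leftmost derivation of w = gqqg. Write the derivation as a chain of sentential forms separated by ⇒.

S ⇒ ZqL ⇒ gqL ⇒ gqSg ⇒ gqqg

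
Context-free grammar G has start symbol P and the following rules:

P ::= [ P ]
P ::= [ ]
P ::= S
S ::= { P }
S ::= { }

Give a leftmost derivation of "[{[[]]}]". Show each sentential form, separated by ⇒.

P ⇒ [P] ⇒ [S] ⇒ [{P}] ⇒ [{[P]}] ⇒ [{[[]]}]

P ⇒ [P]   [P ::= [ P ]]
[P] ⇒ [S]   [P ::= S]
[S] ⇒ [{P}]   [S ::= { P }]
[{P}] ⇒ [{[P]}]   [P ::= [ P ]]
[{[P]}] ⇒ [{[[]]}]   [P ::= [ ]]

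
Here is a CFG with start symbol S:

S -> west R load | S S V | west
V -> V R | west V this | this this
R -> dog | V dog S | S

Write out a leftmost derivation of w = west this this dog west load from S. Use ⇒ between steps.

S ⇒ west R load   [S -> west R load]
west R load ⇒ west V dog S load   [R -> V dog S]
west V dog S load ⇒ west this this dog S load   [V -> this this]
west this this dog S load ⇒ west this this dog west load   [S -> west]

S ⇒ west R load ⇒ west V dog S load ⇒ west this this dog S load ⇒ west this this dog west load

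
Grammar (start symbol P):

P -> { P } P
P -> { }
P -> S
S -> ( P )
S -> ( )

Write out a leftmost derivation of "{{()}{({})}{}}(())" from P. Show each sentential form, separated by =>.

P => {P}P   [P -> { P } P]
{P}P => {{P}P}P   [P -> { P } P]
{{P}P}P => {{S}P}P   [P -> S]
{{S}P}P => {{()}P}P   [S -> ( )]
{{()}P}P => {{()}{P}P}P   [P -> { P } P]
{{()}{P}P}P => {{()}{S}P}P   [P -> S]
{{()}{S}P}P => {{()}{(P)}P}P   [S -> ( P )]
{{()}{(P)}P}P => {{()}{({})}P}P   [P -> { }]
{{()}{({})}P}P => {{()}{({})}{}}P   [P -> { }]
{{()}{({})}{}}P => {{()}{({})}{}}S   [P -> S]
{{()}{({})}{}}S => {{()}{({})}{}}(P)   [S -> ( P )]
{{()}{({})}{}}(P) => {{()}{({})}{}}(S)   [P -> S]
{{()}{({})}{}}(S) => {{()}{({})}{}}(())   [S -> ( )]

P=>{P}P=>{{P}P}P=>{{S}P}P=>{{()}P}P=>{{()}{P}P}P=>{{()}{S}P}P=>{{()}{(P)}P}P=>{{()}{({})}P}P=>{{()}{({})}{}}P=>{{()}{({})}{}}S=>{{()}{({})}{}}(P)=>{{()}{({})}{}}(S)=>{{()}{({})}{}}(())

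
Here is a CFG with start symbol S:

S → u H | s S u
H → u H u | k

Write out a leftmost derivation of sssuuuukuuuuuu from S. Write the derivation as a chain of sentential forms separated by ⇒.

S ⇒ sSu   [S → s S u]
sSu ⇒ ssSuu   [S → s S u]
ssSuu ⇒ sssSuuu   [S → s S u]
sssSuuu ⇒ sssuHuuu   [S → u H]
sssuHuuu ⇒ sssuuHuuuu   [H → u H u]
sssuuHuuuu ⇒ sssuuuHuuuuu   [H → u H u]
sssuuuHuuuuu ⇒ sssuuuuHuuuuuu   [H → u H u]
sssuuuuHuuuuuu ⇒ sssuuuukuuuuuu   [H → k]

S⇒sSu⇒ssSuu⇒sssSuuu⇒sssuHuuu⇒sssuuHuuuu⇒sssuuuHuuuuu⇒sssuuuuHuuuuuu⇒sssuuuukuuuuuu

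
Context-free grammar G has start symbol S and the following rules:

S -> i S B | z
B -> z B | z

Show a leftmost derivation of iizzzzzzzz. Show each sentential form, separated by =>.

S => iSB   [S -> i S B]
iSB => iiSBB   [S -> i S B]
iiSBB => iizBB   [S -> z]
iizBB => iizzBB   [B -> z B]
iizzBB => iizzzBB   [B -> z B]
iizzzBB => iizzzzB   [B -> z]
iizzzzB => iizzzzzB   [B -> z B]
iizzzzzB => iizzzzzzB   [B -> z B]
iizzzzzzB => iizzzzzzzB   [B -> z B]
iizzzzzzzB => iizzzzzzzz   [B -> z]

S=>iSB=>iiSBB=>iizBB=>iizzBB=>iizzzBB=>iizzzzB=>iizzzzzB=>iizzzzzzB=>iizzzzzzzB=>iizzzzzzzz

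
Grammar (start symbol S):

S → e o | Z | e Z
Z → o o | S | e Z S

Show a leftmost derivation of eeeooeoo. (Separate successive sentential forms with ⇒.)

S ⇒ eZ   [S → e Z]
eZ ⇒ eeZS   [Z → e Z S]
eeZS ⇒ eeSS   [Z → S]
eeSS ⇒ eeeZS   [S → e Z]
eeeZS ⇒ eeeooS   [Z → o o]
eeeooS ⇒ eeeooeZ   [S → e Z]
eeeooeZ ⇒ eeeooeoo   [Z → o o]

S ⇒ eZ ⇒ eeZS ⇒ eeSS ⇒ eeeZS ⇒ eeeooS ⇒ eeeooeZ ⇒ eeeooeoo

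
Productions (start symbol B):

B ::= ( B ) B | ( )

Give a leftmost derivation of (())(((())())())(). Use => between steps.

B => (B)B   [B ::= ( B ) B]
(B)B => (())B   [B ::= ( )]
(())B => (())(B)B   [B ::= ( B ) B]
(())(B)B => (())((B)B)B   [B ::= ( B ) B]
(())((B)B)B => (())(((B)B)B)B   [B ::= ( B ) B]
(())(((B)B)B)B => (())(((())B)B)B   [B ::= ( )]
(())(((())B)B)B => (())(((())())B)B   [B ::= ( )]
(())(((())())B)B => (())(((())())())B   [B ::= ( )]
(())(((())())())B => (())(((())())())()   [B ::= ( )]

B => (B)B => (())B => (())(B)B => (())((B)B)B => (())(((B)B)B)B => (())(((())B)B)B => (())(((())())B)B => (())(((())())())B => (())(((())())())()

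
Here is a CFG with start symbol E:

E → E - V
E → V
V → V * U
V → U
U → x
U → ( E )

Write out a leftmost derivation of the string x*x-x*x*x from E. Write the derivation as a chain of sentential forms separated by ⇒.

E ⇒ E-V   [E → E - V]
E-V ⇒ V-V   [E → V]
V-V ⇒ V*U-V   [V → V * U]
V*U-V ⇒ U*U-V   [V → U]
U*U-V ⇒ x*U-V   [U → x]
x*U-V ⇒ x*x-V   [U → x]
x*x-V ⇒ x*x-V*U   [V → V * U]
x*x-V*U ⇒ x*x-V*U*U   [V → V * U]
x*x-V*U*U ⇒ x*x-U*U*U   [V → U]
x*x-U*U*U ⇒ x*x-x*U*U   [U → x]
x*x-x*U*U ⇒ x*x-x*x*U   [U → x]
x*x-x*x*U ⇒ x*x-x*x*x   [U → x]

E ⇒ E-V ⇒ V-V ⇒ V*U-V ⇒ U*U-V ⇒ x*U-V ⇒ x*x-V ⇒ x*x-V*U ⇒ x*x-V*U*U ⇒ x*x-U*U*U ⇒ x*x-x*U*U ⇒ x*x-x*x*U ⇒ x*x-x*x*x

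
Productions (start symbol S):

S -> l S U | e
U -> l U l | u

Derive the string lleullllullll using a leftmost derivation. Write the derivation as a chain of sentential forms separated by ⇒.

S ⇒ lSU   [S -> l S U]
lSU ⇒ llSUU   [S -> l S U]
llSUU ⇒ lleUU   [S -> e]
lleUU ⇒ lleuU   [U -> u]
lleuU ⇒ lleulUl   [U -> l U l]
lleulUl ⇒ lleullUll   [U -> l U l]
lleullUll ⇒ lleulllUlll   [U -> l U l]
lleulllUlll ⇒ lleullllUllll   [U -> l U l]
lleullllUllll ⇒ lleullllullll   [U -> u]

S ⇒ lSU ⇒ llSUU ⇒ lleUU ⇒ lleuU ⇒ lleulUl ⇒ lleullUll ⇒ lleulllUlll ⇒ lleullllUllll ⇒ lleullllullll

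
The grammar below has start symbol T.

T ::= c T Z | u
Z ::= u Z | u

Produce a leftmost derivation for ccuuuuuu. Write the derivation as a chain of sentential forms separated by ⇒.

T ⇒ cTZ ⇒ ccTZZ ⇒ ccuZZ ⇒ ccuuZZ ⇒ ccuuuZZ ⇒ ccuuuuZZ ⇒ ccuuuuuZ ⇒ ccuuuuuu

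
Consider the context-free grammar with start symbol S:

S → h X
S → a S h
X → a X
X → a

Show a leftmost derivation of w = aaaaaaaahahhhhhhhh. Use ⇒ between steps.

S ⇒ aSh   [S → a S h]
aSh ⇒ aaShh   [S → a S h]
aaShh ⇒ aaaShhh   [S → a S h]
aaaShhh ⇒ aaaaShhhh   [S → a S h]
aaaaShhhh ⇒ aaaaaShhhhh   [S → a S h]
aaaaaShhhhh ⇒ aaaaaaShhhhhh   [S → a S h]
aaaaaaShhhhhh ⇒ aaaaaaaShhhhhhh   [S → a S h]
aaaaaaaShhhhhhh ⇒ aaaaaaaaShhhhhhhh   [S → a S h]
aaaaaaaaShhhhhhhh ⇒ aaaaaaaahXhhhhhhhh   [S → h X]
aaaaaaaahXhhhhhhhh ⇒ aaaaaaaahahhhhhhhh   [X → a]

S ⇒ aSh ⇒ aaShh ⇒ aaaShhh ⇒ aaaaShhhh ⇒ aaaaaShhhhh ⇒ aaaaaaShhhhhh ⇒ aaaaaaaShhhhhhh ⇒ aaaaaaaaShhhhhhhh ⇒ aaaaaaaahXhhhhhhhh ⇒ aaaaaaaahahhhhhhhh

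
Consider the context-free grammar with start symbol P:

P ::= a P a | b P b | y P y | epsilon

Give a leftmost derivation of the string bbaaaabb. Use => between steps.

P => bPb => bbPbb => bbaPabb => bbaaPaabb => bbaaaabb

P => bPb   [P ::= b P b]
bPb => bbPbb   [P ::= b P b]
bbPbb => bbaPabb   [P ::= a P a]
bbaPabb => bbaaPaabb   [P ::= a P a]
bbaaPaabb => bbaaaabb   [P ::= epsilon]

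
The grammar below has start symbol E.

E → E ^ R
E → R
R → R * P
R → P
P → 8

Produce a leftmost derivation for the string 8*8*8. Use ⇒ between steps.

E ⇒ R   [E → R]
R ⇒ R*P   [R → R * P]
R*P ⇒ R*P*P   [R → R * P]
R*P*P ⇒ P*P*P   [R → P]
P*P*P ⇒ 8*P*P   [P → 8]
8*P*P ⇒ 8*8*P   [P → 8]
8*8*P ⇒ 8*8*8   [P → 8]

E⇒R⇒R*P⇒R*P*P⇒P*P*P⇒8*P*P⇒8*8*P⇒8*8*8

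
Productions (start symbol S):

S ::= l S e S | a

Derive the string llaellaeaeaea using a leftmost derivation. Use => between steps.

S=>lSeS=>llSeSeS=>llaeSeS=>llaelSeSeS=>llaellSeSeSeS=>llaellaeSeSeS=>llaellaeaeSeS=>llaellaeaeaeS=>llaellaeaeaea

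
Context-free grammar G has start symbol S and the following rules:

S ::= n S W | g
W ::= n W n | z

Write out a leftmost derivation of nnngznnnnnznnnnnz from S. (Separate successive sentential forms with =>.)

S=>nSW=>nnSWW=>nnnSWWW=>nnngWWW=>nnngzWW=>nnngznWnW=>nnngznnWnnW=>nnngznnnWnnnW=>nnngznnnnWnnnnW=>nnngznnnnnWnnnnnW=>nnngznnnnnznnnnnW=>nnngznnnnnznnnnnz

S => nSW   [S ::= n S W]
nSW => nnSWW   [S ::= n S W]
nnSWW => nnnSWWW   [S ::= n S W]
nnnSWWW => nnngWWW   [S ::= g]
nnngWWW => nnngzWW   [W ::= z]
nnngzWW => nnngznWnW   [W ::= n W n]
nnngznWnW => nnngznnWnnW   [W ::= n W n]
nnngznnWnnW => nnngznnnWnnnW   [W ::= n W n]
nnngznnnWnnnW => nnngznnnnWnnnnW   [W ::= n W n]
nnngznnnnWnnnnW => nnngznnnnnWnnnnnW   [W ::= n W n]
nnngznnnnnWnnnnnW => nnngznnnnnznnnnnW   [W ::= z]
nnngznnnnnznnnnnW => nnngznnnnnznnnnnz   [W ::= z]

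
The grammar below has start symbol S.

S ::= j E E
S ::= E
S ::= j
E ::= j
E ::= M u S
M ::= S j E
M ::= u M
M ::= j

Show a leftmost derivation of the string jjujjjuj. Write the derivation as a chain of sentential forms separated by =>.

S=>jEE=>jjE=>jjMuS=>jjuMuS=>jjuSjEuS=>jjujjEuS=>jjujjjuS=>jjujjjuE=>jjujjjuj

S => jEE   [S ::= j E E]
jEE => jjE   [E ::= j]
jjE => jjMuS   [E ::= M u S]
jjMuS => jjuMuS   [M ::= u M]
jjuMuS => jjuSjEuS   [M ::= S j E]
jjuSjEuS => jjujjEuS   [S ::= j]
jjujjEuS => jjujjjuS   [E ::= j]
jjujjjuS => jjujjjuE   [S ::= E]
jjujjjuE => jjujjjuj   [E ::= j]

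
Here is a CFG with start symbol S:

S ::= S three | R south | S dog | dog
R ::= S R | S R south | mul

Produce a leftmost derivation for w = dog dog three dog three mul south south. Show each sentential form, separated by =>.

S => R south => S R south => S three R south => S dog three R south => dog dog three R south => dog dog three S R south south => dog dog three S three R south south => dog dog three dog three R south south => dog dog three dog three mul south south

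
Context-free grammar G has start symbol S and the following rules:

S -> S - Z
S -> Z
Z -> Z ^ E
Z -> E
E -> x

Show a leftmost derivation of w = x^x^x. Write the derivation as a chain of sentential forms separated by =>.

S=>Z=>Z^E=>Z^E^E=>E^E^E=>x^E^E=>x^x^E=>x^x^x

S => Z   [S -> Z]
Z => Z^E   [Z -> Z ^ E]
Z^E => Z^E^E   [Z -> Z ^ E]
Z^E^E => E^E^E   [Z -> E]
E^E^E => x^E^E   [E -> x]
x^E^E => x^x^E   [E -> x]
x^x^E => x^x^x   [E -> x]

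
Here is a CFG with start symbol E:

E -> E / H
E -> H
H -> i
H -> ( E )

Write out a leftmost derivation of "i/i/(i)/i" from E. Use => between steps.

E => E/H => E/H/H => E/H/H/H => H/H/H/H => i/H/H/H => i/i/H/H => i/i/(E)/H => i/i/(H)/H => i/i/(i)/H => i/i/(i)/i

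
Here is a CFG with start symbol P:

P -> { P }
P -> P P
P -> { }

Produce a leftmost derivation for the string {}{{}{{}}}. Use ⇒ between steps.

P ⇒ PP ⇒ {}P ⇒ {}{P} ⇒ {}{PP} ⇒ {}{{}P} ⇒ {}{{}{P}} ⇒ {}{{}{{}}}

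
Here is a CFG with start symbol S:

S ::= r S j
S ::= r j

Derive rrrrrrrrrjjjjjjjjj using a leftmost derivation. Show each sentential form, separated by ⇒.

S⇒rSj⇒rrSjj⇒rrrSjjj⇒rrrrSjjjj⇒rrrrrSjjjjj⇒rrrrrrSjjjjjj⇒rrrrrrrSjjjjjjj⇒rrrrrrrrSjjjjjjjj⇒rrrrrrrrrjjjjjjjjj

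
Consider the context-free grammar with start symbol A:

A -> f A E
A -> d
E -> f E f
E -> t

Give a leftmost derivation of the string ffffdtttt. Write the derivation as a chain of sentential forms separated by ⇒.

A ⇒ fAE   [A -> f A E]
fAE ⇒ ffAEE   [A -> f A E]
ffAEE ⇒ fffAEEE   [A -> f A E]
fffAEEE ⇒ ffffAEEEE   [A -> f A E]
ffffAEEEE ⇒ ffffdEEEE   [A -> d]
ffffdEEEE ⇒ ffffdtEEE   [E -> t]
ffffdtEEE ⇒ ffffdttEE   [E -> t]
ffffdttEE ⇒ ffffdtttE   [E -> t]
ffffdtttE ⇒ ffffdtttt   [E -> t]

A ⇒ fAE ⇒ ffAEE ⇒ fffAEEE ⇒ ffffAEEEE ⇒ ffffdEEEE ⇒ ffffdtEEE ⇒ ffffdttEE ⇒ ffffdtttE ⇒ ffffdtttt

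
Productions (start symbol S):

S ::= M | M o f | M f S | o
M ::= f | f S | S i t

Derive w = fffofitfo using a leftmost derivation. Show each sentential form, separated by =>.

S => M => fS => fMfS => fSitfS => fMitfS => ffSitfS => ffMofitfS => fffofitfS => fffofitfo

S => M   [S ::= M]
M => fS   [M ::= f S]
fS => fMfS   [S ::= M f S]
fMfS => fSitfS   [M ::= S i t]
fSitfS => fMitfS   [S ::= M]
fMitfS => ffSitfS   [M ::= f S]
ffSitfS => ffMofitfS   [S ::= M o f]
ffMofitfS => fffofitfS   [M ::= f]
fffofitfS => fffofitfo   [S ::= o]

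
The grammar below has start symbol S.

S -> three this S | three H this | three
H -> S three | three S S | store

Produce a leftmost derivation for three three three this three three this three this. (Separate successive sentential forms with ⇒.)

S ⇒ three H this   [S -> three H this]
three H this ⇒ three S three this   [H -> S three]
three S three this ⇒ three three H this three this   [S -> three H this]
three three H this three this ⇒ three three S three this three this   [H -> S three]
three three S three this three this ⇒ three three three this S three this three this   [S -> three this S]
three three three this S three this three this ⇒ three three three this three three this three this   [S -> three]

S ⇒ three H this ⇒ three S three this ⇒ three three H this three this ⇒ three three S three this three this ⇒ three three three this S three this three this ⇒ three three three this three three this three this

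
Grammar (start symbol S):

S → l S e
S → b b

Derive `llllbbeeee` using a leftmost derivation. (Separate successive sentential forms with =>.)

S=>lSe=>llSee=>lllSeee=>llllSeeee=>llllbbeeee

S => lSe   [S → l S e]
lSe => llSee   [S → l S e]
llSee => lllSeee   [S → l S e]
lllSeee => llllSeeee   [S → l S e]
llllSeeee => llllbbeeee   [S → b b]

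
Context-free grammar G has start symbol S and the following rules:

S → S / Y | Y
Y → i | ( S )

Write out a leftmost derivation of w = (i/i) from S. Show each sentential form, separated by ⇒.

S ⇒ Y ⇒ (S) ⇒ (S/Y) ⇒ (Y/Y) ⇒ (i/Y) ⇒ (i/i)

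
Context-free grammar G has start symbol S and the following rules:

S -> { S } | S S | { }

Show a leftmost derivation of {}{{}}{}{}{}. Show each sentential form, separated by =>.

S=>SS=>{}S=>{}SS=>{}SSS=>{}SSSS=>{}{S}SSS=>{}{{}}SSS=>{}{{}}{}SS=>{}{{}}{}{}S=>{}{{}}{}{}{}

S => SS   [S -> S S]
SS => {}S   [S -> { }]
{}S => {}SS   [S -> S S]
{}SS => {}SSS   [S -> S S]
{}SSS => {}SSSS   [S -> S S]
{}SSSS => {}{S}SSS   [S -> { S }]
{}{S}SSS => {}{{}}SSS   [S -> { }]
{}{{}}SSS => {}{{}}{}SS   [S -> { }]
{}{{}}{}SS => {}{{}}{}{}S   [S -> { }]
{}{{}}{}{}S => {}{{}}{}{}{}   [S -> { }]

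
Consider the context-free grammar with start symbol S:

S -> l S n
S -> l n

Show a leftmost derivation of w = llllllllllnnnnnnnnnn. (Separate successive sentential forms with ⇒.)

S ⇒ lSn ⇒ llSnn ⇒ lllSnnn ⇒ llllSnnnn ⇒ lllllSnnnnn ⇒ llllllSnnnnnn ⇒ lllllllSnnnnnnn ⇒ llllllllSnnnnnnnn ⇒ lllllllllSnnnnnnnnn ⇒ llllllllllnnnnnnnnnn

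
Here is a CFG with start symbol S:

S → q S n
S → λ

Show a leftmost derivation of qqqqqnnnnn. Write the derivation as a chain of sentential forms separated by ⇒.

S ⇒ qSn ⇒ qqSnn ⇒ qqqSnnn ⇒ qqqqSnnnn ⇒ qqqqqSnnnnn ⇒ qqqqqnnnnn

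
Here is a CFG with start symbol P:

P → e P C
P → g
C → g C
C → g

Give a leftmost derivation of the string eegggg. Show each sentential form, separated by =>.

P => ePC   [P → e P C]
ePC => eePCC   [P → e P C]
eePCC => eegCC   [P → g]
eegCC => eeggCC   [C → g C]
eeggCC => eegggC   [C → g]
eegggC => eegggg   [C → g]

P=>ePC=>eePCC=>eegCC=>eeggCC=>eegggC=>eegggg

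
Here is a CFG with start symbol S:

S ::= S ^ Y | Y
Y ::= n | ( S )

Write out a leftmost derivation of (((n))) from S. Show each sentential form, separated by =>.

S=>Y=>(S)=>(Y)=>((S))=>((Y))=>(((S)))=>(((Y)))=>(((n)))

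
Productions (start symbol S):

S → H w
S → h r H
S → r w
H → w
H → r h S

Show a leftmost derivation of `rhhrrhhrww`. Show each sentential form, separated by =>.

S => Hw => rhSw => rhhrHw => rhhrrhSw => rhhrrhhrHw => rhhrrhhrww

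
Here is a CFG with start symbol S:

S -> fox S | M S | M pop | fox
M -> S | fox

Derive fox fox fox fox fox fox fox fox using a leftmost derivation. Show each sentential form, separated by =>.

S => fox S   [S -> fox S]
fox S => fox fox S   [S -> fox S]
fox fox S => fox fox M S   [S -> M S]
fox fox M S => fox fox S S   [M -> S]
fox fox S S => fox fox fox S S   [S -> fox S]
fox fox fox S S => fox fox fox M S S   [S -> M S]
fox fox fox M S S => fox fox fox fox S S   [M -> fox]
fox fox fox fox S S => fox fox fox fox M S S   [S -> M S]
fox fox fox fox M S S => fox fox fox fox S S S   [M -> S]
fox fox fox fox S S S => fox fox fox fox fox S S   [S -> fox]
fox fox fox fox fox S S => fox fox fox fox fox M S S   [S -> M S]
fox fox fox fox fox M S S => fox fox fox fox fox fox S S   [M -> fox]
fox fox fox fox fox fox S S => fox fox fox fox fox fox fox S   [S -> fox]
fox fox fox fox fox fox fox S => fox fox fox fox fox fox fox fox   [S -> fox]

S => fox S => fox fox S => fox fox M S => fox fox S S => fox fox fox S S => fox fox fox M S S => fox fox fox fox S S => fox fox fox fox M S S => fox fox fox fox S S S => fox fox fox fox fox S S => fox fox fox fox fox M S S => fox fox fox fox fox fox S S => fox fox fox fox fox fox fox S => fox fox fox fox fox fox fox fox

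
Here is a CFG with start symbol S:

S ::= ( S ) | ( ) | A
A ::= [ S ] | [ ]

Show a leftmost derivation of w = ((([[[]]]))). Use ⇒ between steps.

S ⇒ (S) ⇒ ((S)) ⇒ (((S))) ⇒ (((A))) ⇒ ((([S]))) ⇒ ((([A]))) ⇒ ((([[S]]))) ⇒ ((([[A]]))) ⇒ ((([[[]]])))

S ⇒ (S)   [S ::= ( S )]
(S) ⇒ ((S))   [S ::= ( S )]
((S)) ⇒ (((S)))   [S ::= ( S )]
(((S))) ⇒ (((A)))   [S ::= A]
(((A))) ⇒ ((([S])))   [A ::= [ S ]]
((([S]))) ⇒ ((([A])))   [S ::= A]
((([A]))) ⇒ ((([[S]])))   [A ::= [ S ]]
((([[S]]))) ⇒ ((([[A]])))   [S ::= A]
((([[A]]))) ⇒ ((([[[]]])))   [A ::= [ ]]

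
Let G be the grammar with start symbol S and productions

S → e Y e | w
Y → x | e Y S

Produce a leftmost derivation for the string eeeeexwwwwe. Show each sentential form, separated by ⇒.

S ⇒ eYe ⇒ eeYSe ⇒ eeeYSSe ⇒ eeeeYSSSe ⇒ eeeeeYSSSSe ⇒ eeeeexSSSSe ⇒ eeeeexwSSSe ⇒ eeeeexwwSSe ⇒ eeeeexwwwSe ⇒ eeeeexwwwwe

S ⇒ eYe   [S → e Y e]
eYe ⇒ eeYSe   [Y → e Y S]
eeYSe ⇒ eeeYSSe   [Y → e Y S]
eeeYSSe ⇒ eeeeYSSSe   [Y → e Y S]
eeeeYSSSe ⇒ eeeeeYSSSSe   [Y → e Y S]
eeeeeYSSSSe ⇒ eeeeexSSSSe   [Y → x]
eeeeexSSSSe ⇒ eeeeexwSSSe   [S → w]
eeeeexwSSSe ⇒ eeeeexwwSSe   [S → w]
eeeeexwwSSe ⇒ eeeeexwwwSe   [S → w]
eeeeexwwwSe ⇒ eeeeexwwwwe   [S → w]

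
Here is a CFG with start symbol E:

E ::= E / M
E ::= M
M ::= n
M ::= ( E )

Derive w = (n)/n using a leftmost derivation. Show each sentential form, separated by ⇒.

E ⇒ E/M   [E ::= E / M]
E/M ⇒ M/M   [E ::= M]
M/M ⇒ (E)/M   [M ::= ( E )]
(E)/M ⇒ (M)/M   [E ::= M]
(M)/M ⇒ (n)/M   [M ::= n]
(n)/M ⇒ (n)/n   [M ::= n]

E⇒E/M⇒M/M⇒(E)/M⇒(M)/M⇒(n)/M⇒(n)/n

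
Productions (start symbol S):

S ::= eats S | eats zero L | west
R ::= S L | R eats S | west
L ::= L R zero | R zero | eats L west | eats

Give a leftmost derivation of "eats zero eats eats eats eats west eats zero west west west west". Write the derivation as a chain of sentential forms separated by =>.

S => eats zero L => eats zero eats L west => eats zero eats eats L west west => eats zero eats eats eats L west west west => eats zero eats eats eats eats L west west west west => eats zero eats eats eats eats R zero west west west west => eats zero eats eats eats eats S L zero west west west west => eats zero eats eats eats eats west L zero west west west west => eats zero eats eats eats eats west eats zero west west west west

S => eats zero L   [S ::= eats zero L]
eats zero L => eats zero eats L west   [L ::= eats L west]
eats zero eats L west => eats zero eats eats L west west   [L ::= eats L west]
eats zero eats eats L west west => eats zero eats eats eats L west west west   [L ::= eats L west]
eats zero eats eats eats L west west west => eats zero eats eats eats eats L west west west west   [L ::= eats L west]
eats zero eats eats eats eats L west west west west => eats zero eats eats eats eats R zero west west west west   [L ::= R zero]
eats zero eats eats eats eats R zero west west west west => eats zero eats eats eats eats S L zero west west west west   [R ::= S L]
eats zero eats eats eats eats S L zero west west west west => eats zero eats eats eats eats west L zero west west west west   [S ::= west]
eats zero eats eats eats eats west L zero west west west west => eats zero eats eats eats eats west eats zero west west west west   [L ::= eats]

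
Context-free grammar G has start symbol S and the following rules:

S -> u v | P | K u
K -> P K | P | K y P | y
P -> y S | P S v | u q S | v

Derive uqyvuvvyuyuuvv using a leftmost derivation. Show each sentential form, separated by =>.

S => P   [S -> P]
P => PSv   [P -> P S v]
PSv => uqSSv   [P -> u q S]
uqSSv => uqKuSv   [S -> K u]
uqKuSv => uqPKuSv   [K -> P K]
uqPKuSv => uqySKuSv   [P -> y S]
uqySKuSv => uqyKuKuSv   [S -> K u]
uqyKuKuSv => uqyPKuKuSv   [K -> P K]
uqyPKuKuSv => uqyPSvKuKuSv   [P -> P S v]
uqyPSvKuKuSv => uqyvSvKuKuSv   [P -> v]
uqyvSvKuKuSv => uqyvuvvKuKuSv   [S -> u v]
uqyvuvvKuKuSv => uqyvuvvyuKuSv   [K -> y]
uqyvuvvyuKuSv => uqyvuvvyuyuSv   [K -> y]
uqyvuvvyuyuSv => uqyvuvvyuyuuvv   [S -> u v]

S => P => PSv => uqSSv => uqKuSv => uqPKuSv => uqySKuSv => uqyKuKuSv => uqyPKuKuSv => uqyPSvKuKuSv => uqyvSvKuKuSv => uqyvuvvKuKuSv => uqyvuvvyuKuSv => uqyvuvvyuyuSv => uqyvuvvyuyuuvv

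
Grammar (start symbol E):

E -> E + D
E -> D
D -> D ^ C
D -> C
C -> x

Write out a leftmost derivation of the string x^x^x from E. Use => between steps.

E => D => D^C => D^C^C => C^C^C => x^C^C => x^x^C => x^x^x

E => D   [E -> D]
D => D^C   [D -> D ^ C]
D^C => D^C^C   [D -> D ^ C]
D^C^C => C^C^C   [D -> C]
C^C^C => x^C^C   [C -> x]
x^C^C => x^x^C   [C -> x]
x^x^C => x^x^x   [C -> x]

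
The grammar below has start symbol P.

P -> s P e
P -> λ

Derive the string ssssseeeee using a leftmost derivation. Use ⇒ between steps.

P ⇒ sPe   [P -> s P e]
sPe ⇒ ssPee   [P -> s P e]
ssPee ⇒ sssPeee   [P -> s P e]
sssPeee ⇒ ssssPeeee   [P -> s P e]
ssssPeeee ⇒ sssssPeeeee   [P -> s P e]
sssssPeeeee ⇒ ssssseeeee   [P -> λ]

P ⇒ sPe ⇒ ssPee ⇒ sssPeee ⇒ ssssPeeee ⇒ sssssPeeeee ⇒ ssssseeeee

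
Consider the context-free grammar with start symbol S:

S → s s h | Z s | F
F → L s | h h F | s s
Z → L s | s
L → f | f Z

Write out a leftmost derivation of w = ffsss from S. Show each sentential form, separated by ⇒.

S ⇒ F   [S → F]
F ⇒ Ls   [F → L s]
Ls ⇒ fZs   [L → f Z]
fZs ⇒ fLss   [Z → L s]
fLss ⇒ ffZss   [L → f Z]
ffZss ⇒ ffsss   [Z → s]

S ⇒ F ⇒ Ls ⇒ fZs ⇒ fLss ⇒ ffZss ⇒ ffsss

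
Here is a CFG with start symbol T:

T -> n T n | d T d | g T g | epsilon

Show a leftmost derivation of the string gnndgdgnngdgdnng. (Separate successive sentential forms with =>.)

T => gTg => gnTng => gnnTnng => gnndTdnng => gnndgTgdnng => gnndgdTdgdnng => gnndgdgTgdgdnng => gnndgdgnTngdgdnng => gnndgdgnngdgdnng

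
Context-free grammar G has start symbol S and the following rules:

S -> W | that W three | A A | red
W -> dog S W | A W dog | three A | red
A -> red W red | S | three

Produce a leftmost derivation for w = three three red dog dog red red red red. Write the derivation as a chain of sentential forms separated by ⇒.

S ⇒ A A ⇒ S A ⇒ A A A ⇒ three A A ⇒ three three A ⇒ three three red W red ⇒ three three red dog S W red ⇒ three three red dog W W red ⇒ three three red dog dog S W W red ⇒ three three red dog dog red W W red ⇒ three three red dog dog red red W red ⇒ three three red dog dog red red red red

S ⇒ A A   [S -> A A]
A A ⇒ S A   [A -> S]
S A ⇒ A A A   [S -> A A]
A A A ⇒ three A A   [A -> three]
three A A ⇒ three three A   [A -> three]
three three A ⇒ three three red W red   [A -> red W red]
three three red W red ⇒ three three red dog S W red   [W -> dog S W]
three three red dog S W red ⇒ three three red dog W W red   [S -> W]
three three red dog W W red ⇒ three three red dog dog S W W red   [W -> dog S W]
three three red dog dog S W W red ⇒ three three red dog dog red W W red   [S -> red]
three three red dog dog red W W red ⇒ three three red dog dog red red W red   [W -> red]
three three red dog dog red red W red ⇒ three three red dog dog red red red red   [W -> red]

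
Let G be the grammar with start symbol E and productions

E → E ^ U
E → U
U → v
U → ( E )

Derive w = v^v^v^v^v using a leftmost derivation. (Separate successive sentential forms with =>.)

E => E^U => E^U^U => E^U^U^U => E^U^U^U^U => U^U^U^U^U => v^U^U^U^U => v^v^U^U^U => v^v^v^U^U => v^v^v^v^U => v^v^v^v^v

E => E^U   [E → E ^ U]
E^U => E^U^U   [E → E ^ U]
E^U^U => E^U^U^U   [E → E ^ U]
E^U^U^U => E^U^U^U^U   [E → E ^ U]
E^U^U^U^U => U^U^U^U^U   [E → U]
U^U^U^U^U => v^U^U^U^U   [U → v]
v^U^U^U^U => v^v^U^U^U   [U → v]
v^v^U^U^U => v^v^v^U^U   [U → v]
v^v^v^U^U => v^v^v^v^U   [U → v]
v^v^v^v^U => v^v^v^v^v   [U → v]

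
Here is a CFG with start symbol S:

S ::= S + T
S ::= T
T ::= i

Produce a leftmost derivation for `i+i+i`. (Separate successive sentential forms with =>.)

S => S+T => S+T+T => T+T+T => i+T+T => i+i+T => i+i+i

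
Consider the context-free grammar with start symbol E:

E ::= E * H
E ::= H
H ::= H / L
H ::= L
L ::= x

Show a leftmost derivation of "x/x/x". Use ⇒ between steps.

E⇒H⇒H/L⇒H/L/L⇒L/L/L⇒x/L/L⇒x/x/L⇒x/x/x

E ⇒ H   [E ::= H]
H ⇒ H/L   [H ::= H / L]
H/L ⇒ H/L/L   [H ::= H / L]
H/L/L ⇒ L/L/L   [H ::= L]
L/L/L ⇒ x/L/L   [L ::= x]
x/L/L ⇒ x/x/L   [L ::= x]
x/x/L ⇒ x/x/x   [L ::= x]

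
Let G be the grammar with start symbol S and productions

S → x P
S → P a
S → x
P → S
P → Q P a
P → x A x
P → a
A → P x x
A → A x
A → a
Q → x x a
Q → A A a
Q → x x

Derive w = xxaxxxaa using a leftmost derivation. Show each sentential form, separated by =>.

S => Pa   [S → P a]
Pa => Sa   [P → S]
Sa => Paa   [S → P a]
Paa => xAxaa   [P → x A x]
xAxaa => xPxxxaa   [A → P x x]
xPxxxaa => xSxxxaa   [P → S]
xSxxxaa => xPaxxxaa   [S → P a]
xPaxxxaa => xSaxxxaa   [P → S]
xSaxxxaa => xxaxxxaa   [S → x]

S => Pa => Sa => Paa => xAxaa => xPxxxaa => xSxxxaa => xPaxxxaa => xSaxxxaa => xxaxxxaa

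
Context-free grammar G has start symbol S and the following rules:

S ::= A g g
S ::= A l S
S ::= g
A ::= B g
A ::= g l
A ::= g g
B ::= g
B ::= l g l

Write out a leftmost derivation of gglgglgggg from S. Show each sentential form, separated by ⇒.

S ⇒ AlS   [S ::= A l S]
AlS ⇒ BglS   [A ::= B g]
BglS ⇒ gglS   [B ::= g]
gglS ⇒ gglAlS   [S ::= A l S]
gglAlS ⇒ gglgglS   [A ::= g g]
gglgglS ⇒ gglgglAgg   [S ::= A g g]
gglgglAgg ⇒ gglgglgggg   [A ::= g g]

S⇒AlS⇒BglS⇒gglS⇒gglAlS⇒gglgglS⇒gglgglAgg⇒gglgglgggg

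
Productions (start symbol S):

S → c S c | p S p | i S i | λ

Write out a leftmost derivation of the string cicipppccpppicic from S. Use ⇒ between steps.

S⇒cSc⇒ciSic⇒cicScic⇒ciciSicic⇒cicipSpicic⇒cicippSppicic⇒cicipppSpppicic⇒cicipppcScpppicic⇒cicipppccpppicic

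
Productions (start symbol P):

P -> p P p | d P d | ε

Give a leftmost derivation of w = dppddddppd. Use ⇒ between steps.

P⇒dPd⇒dpPpd⇒dppPppd⇒dppdPdppd⇒dppddPddppd⇒dppddddppd

P ⇒ dPd   [P -> d P d]
dPd ⇒ dpPpd   [P -> p P p]
dpPpd ⇒ dppPppd   [P -> p P p]
dppPppd ⇒ dppdPdppd   [P -> d P d]
dppdPdppd ⇒ dppddPddppd   [P -> d P d]
dppddPddppd ⇒ dppddddppd   [P -> ε]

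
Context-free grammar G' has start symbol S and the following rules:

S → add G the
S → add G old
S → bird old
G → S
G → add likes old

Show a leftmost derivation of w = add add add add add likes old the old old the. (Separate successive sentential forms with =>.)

S => add G the => add S the => add add G old the => add add S old the => add add add G old old the => add add add S old old the => add add add add G the old old the => add add add add add likes old the old old the

S => add G the   [S → add G the]
add G the => add S the   [G → S]
add S the => add add G old the   [S → add G old]
add add G old the => add add S old the   [G → S]
add add S old the => add add add G old old the   [S → add G old]
add add add G old old the => add add add S old old the   [G → S]
add add add S old old the => add add add add G the old old the   [S → add G the]
add add add add G the old old the => add add add add add likes old the old old the   [G → add likes old]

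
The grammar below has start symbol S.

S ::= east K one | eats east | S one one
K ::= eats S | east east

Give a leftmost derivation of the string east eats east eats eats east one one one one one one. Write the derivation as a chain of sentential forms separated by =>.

S => S one one => east K one one one => east eats S one one one => east eats S one one one one one => east eats east K one one one one one one => east eats east eats S one one one one one one => east eats east eats eats east one one one one one one

S => S one one   [S ::= S one one]
S one one => east K one one one   [S ::= east K one]
east K one one one => east eats S one one one   [K ::= eats S]
east eats S one one one => east eats S one one one one one   [S ::= S one one]
east eats S one one one one one => east eats east K one one one one one one   [S ::= east K one]
east eats east K one one one one one one => east eats east eats S one one one one one one   [K ::= eats S]
east eats east eats S one one one one one one => east eats east eats eats east one one one one one one   [S ::= eats east]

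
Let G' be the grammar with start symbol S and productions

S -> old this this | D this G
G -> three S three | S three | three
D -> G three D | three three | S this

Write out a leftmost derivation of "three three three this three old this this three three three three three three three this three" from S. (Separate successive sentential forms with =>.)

S => D this G => G three D this G => three S three three D this G => three D this G three three D this G => three three three this G three three D this G => three three three this three S three three three D this G => three three three this three old this this three three three D this G => three three three this three old this this three three three G three D this G => three three three this three old this this three three three three three D this G => three three three this three old this this three three three three three three three this G => three three three this three old this this three three three three three three three this three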